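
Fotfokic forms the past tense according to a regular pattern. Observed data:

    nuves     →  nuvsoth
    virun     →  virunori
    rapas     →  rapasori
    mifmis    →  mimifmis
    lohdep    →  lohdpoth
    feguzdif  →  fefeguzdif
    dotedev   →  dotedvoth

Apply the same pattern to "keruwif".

kekeruwif

"keruwif" has last vowel 'i'. The stems whose last vowel is 'i' (mifmis → mimifmis, feguzdif → fefeguzdif) repeat the first consonant+vowel as a prefix.
The other patterns: stems whose last vowel is 'e' delete the last vowel and add -oth; stems whose last vowel is 'a' or 'u' add -ori.
So keruwif → kekeruwif.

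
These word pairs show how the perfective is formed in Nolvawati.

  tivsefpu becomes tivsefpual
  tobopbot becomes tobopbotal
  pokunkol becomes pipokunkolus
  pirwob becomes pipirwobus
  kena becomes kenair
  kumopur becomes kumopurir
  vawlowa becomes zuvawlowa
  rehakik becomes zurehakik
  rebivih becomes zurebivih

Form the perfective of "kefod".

kefodir

kena and vawlowa both end in -a yet inflect differently (kenair, zuvawlowa), so the final letter is not what conditions the rule; the first letter is.
"kefod" begins with k-. The stems beginning with k- (kena → kenair, kumopur → kumopurir) add -ir.
So kefod → kefodir.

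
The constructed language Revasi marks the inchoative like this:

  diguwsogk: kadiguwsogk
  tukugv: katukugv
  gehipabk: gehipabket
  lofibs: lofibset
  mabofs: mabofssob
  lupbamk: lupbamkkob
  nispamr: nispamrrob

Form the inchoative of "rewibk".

"rewibk" has second-to-last letter 'b'. The stems whose second-to-last letter is 'b' (gehipabk → gehipabket, lofibs → lofibset) add -et.
So rewibk → rewibket.

rewibket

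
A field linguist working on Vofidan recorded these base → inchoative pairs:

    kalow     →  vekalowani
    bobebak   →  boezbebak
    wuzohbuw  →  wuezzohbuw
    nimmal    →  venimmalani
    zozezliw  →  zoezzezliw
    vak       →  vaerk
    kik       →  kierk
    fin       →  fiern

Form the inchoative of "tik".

tierk

kalow and wuzohbuw both end in -w yet inflect differently (vekalowani, wuezzohbuw), so the final letter is not what conditions the rule; the number of vowels is.
"tik" has 1 vowel. The stems with 1 vowel (kik → kierk, vak → vaerk, fin → fiern) insert -er- after the first vowel.
The other patterns: stems with 2 vowels add ve- … -ani around the stem; stems with 3 vowels insert -ez- after the first vowel.
So tik → tierk.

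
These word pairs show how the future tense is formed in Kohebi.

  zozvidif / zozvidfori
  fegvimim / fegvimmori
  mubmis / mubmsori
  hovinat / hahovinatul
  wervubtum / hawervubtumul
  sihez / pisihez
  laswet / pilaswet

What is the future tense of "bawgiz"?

fegvimim and wervubtum both end in -m yet inflect differently (fegvimmori, hawervubtumul), so the final letter is not what conditions the rule; the last vowel is.
"bawgiz" has last vowel 'i'. The stems whose last vowel is 'i' (zozvidif → zozvidfori, fegvimim → fegvimmori, mubmis → mubmsori) delete the last vowel and add -ori.
The other patterns: stems whose last vowel is 'a' or 'u' add ha- … -ul around the stem; stems whose last vowel is 'e' add the prefix pi-.
So bawgiz → bawgzori.

bawgzori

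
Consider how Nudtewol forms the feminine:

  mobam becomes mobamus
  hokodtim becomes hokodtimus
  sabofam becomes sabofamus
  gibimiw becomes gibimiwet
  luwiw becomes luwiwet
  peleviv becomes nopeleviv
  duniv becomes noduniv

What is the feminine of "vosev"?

hokodtim and gibimiw both have last vowel 'i' yet inflect differently (hokodtimus, gibimiwet), so the last vowel is not what conditions the rule; the final letter is.
"vosev" ends in -v. The stems ending in -v (peleviv → nopeleviv, duniv → noduniv) add the prefix no-.
The other patterns: stems ending in -m add -us; stems ending in -w add -et.
So vosev → novosev.

novosev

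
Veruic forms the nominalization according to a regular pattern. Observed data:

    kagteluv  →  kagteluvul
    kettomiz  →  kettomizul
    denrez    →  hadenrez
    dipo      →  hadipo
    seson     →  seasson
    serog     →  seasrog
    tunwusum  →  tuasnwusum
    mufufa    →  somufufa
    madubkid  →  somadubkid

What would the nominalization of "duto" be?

"duto" begins with d-. The stems beginning with d- (denrez → hadenrez, dipo → hadipo) add the prefix ha-.
So duto → haduto.

haduto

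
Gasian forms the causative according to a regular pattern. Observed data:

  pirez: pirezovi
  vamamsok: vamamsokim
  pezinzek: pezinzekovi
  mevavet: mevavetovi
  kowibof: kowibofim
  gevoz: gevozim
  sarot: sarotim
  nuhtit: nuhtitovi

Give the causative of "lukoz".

sarot and nuhtit both end in -t yet inflect differently (sarotim, nuhtitovi), so the final letter is not what conditions the rule; the last vowel is.
"lukoz" has last vowel 'o'. The stems whose last vowel is 'o' (sarot → sarotim, kowibof → kowibofim, vamamsok → vamamsokim) add -im.
The other pattern: stems whose last vowel is 'e' or 'i' add -ovi.
So lukoz → lukozim.

lukozim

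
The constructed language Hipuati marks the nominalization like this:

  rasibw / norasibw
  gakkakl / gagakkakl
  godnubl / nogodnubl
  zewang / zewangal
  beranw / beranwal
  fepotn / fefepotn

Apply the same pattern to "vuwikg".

vuvuwikg

beranw and rasibw both end in -w yet inflect differently (beranwal, norasibw), so the final letter is not what conditions the rule; the second-to-last letter is.
"vuwikg" has second-to-last letter 'k'. The one such stem in the data (gakkakl → gagakkakl) repeats the first consonant+vowel as a prefix (as does fepotn), so the same rule applies.
So vuwikg → vuvuwikg.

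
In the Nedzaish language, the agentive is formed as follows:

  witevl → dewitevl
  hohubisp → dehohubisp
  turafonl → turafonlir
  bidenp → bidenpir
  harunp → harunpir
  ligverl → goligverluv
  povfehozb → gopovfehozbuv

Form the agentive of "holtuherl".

witevl and turafonl both end in -l yet inflect differently (dewitevl, turafonlir), so the final letter is not what conditions the rule; the second-to-last letter is.
"holtuherl" has second-to-last letter 'r'. The one such stem in the data (ligverl → goligverluv) adds go- … -uv around the stem, so the same rule applies.
So holtuherl → goholtuherluv.

goholtuherluv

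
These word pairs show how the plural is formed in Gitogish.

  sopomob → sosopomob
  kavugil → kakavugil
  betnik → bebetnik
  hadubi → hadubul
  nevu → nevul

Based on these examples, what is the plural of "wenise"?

kavugil and hadubi both have last vowel 'i' yet inflect differently (kakavugil, hadubul), so the last vowel is not what conditions the rule; whether the stem ends in a vowel or a consonant is.
"wenise" ends in a vowel. The stems ending in a vowel (hadubi → hadubul, nevu → nevul) drop the final letter and add -ul.
The other pattern: stems ending in a consonant repeat the first consonant+vowel as a prefix.
So wenise → wenisul.

wenisul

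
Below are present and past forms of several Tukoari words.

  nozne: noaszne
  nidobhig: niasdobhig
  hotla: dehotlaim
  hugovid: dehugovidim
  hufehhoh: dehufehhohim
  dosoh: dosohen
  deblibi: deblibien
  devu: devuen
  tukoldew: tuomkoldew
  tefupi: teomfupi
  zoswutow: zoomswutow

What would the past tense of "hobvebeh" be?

dehobvebehim

hufehhoh and dosoh both end in -h yet inflect differently (dehufehhohim, dosohen), so the final letter is not what conditions the rule; the first letter is.
"hobvebeh" begins with h-. The stems beginning with h- (hotla → dehotlaim, hugovid → dehugovidim, hufehhoh → dehufehhohim) add de- … -im around the stem.
The other patterns: stems beginning with n- insert -as- after the first vowel; stems beginning with d- add -en; stems beginning with t- or z- insert -om- after the first vowel.
So hobvebeh → dehobvebehim.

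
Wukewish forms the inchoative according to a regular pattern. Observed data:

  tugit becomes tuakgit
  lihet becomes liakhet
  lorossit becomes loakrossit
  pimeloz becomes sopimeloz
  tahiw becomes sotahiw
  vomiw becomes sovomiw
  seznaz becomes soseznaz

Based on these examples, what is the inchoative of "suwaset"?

tugit and tahiw both have last vowel 'i' yet inflect differently (tuakgit, sotahiw), so the last vowel is not what conditions the rule; the final letter is.
"suwaset" ends in -t. The stems ending in -t (tugit → tuakgit, lihet → liakhet, lorossit → loakrossit) insert -ak- after the first vowel.
The other pattern: stems ending in -w or -z add the prefix so-.
So suwaset → suakwaset.

suakwaset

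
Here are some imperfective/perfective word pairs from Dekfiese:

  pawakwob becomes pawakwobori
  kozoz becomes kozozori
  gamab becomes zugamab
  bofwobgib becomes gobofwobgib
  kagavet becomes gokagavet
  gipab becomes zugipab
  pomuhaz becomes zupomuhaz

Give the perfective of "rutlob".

rutlobori

gamab and bofwobgib both end in -b yet inflect differently (zugamab, gobofwobgib), so the final letter is not what conditions the rule; the last vowel is.
"rutlob" has last vowel 'o'. The stems whose last vowel is 'o' (pawakwob → pawakwobori, kozoz → kozozori) add -ori.
The other patterns: stems whose last vowel is 'a' add the prefix zu-; stems whose last vowel is 'e' or 'i' add the prefix go-.
So rutlob → rutlobori.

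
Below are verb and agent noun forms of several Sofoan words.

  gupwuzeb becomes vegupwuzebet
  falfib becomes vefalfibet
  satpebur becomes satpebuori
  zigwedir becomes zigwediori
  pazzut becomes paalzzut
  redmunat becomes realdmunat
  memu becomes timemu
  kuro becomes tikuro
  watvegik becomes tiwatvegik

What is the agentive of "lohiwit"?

loalhiwit

falfib and zigwedir both have last vowel 'i' yet inflect differently (vefalfibet, zigwediori), so the last vowel is not what conditions the rule; the final letter is.
"lohiwit" ends in -t. The stems ending in -t (pazzut → paalzzut, redmunat → realdmunat) insert -al- after the first vowel.
So lohiwit → loalhiwit.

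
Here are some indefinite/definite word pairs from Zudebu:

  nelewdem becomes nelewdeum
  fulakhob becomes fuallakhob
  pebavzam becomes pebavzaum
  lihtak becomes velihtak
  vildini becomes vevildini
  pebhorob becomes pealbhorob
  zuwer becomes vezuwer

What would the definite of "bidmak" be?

vebidmak

nelewdem and zuwer both have last vowel 'e' yet inflect differently (nelewdeum, vezuwer), so the last vowel is not what conditions the rule; the final letter is.
"bidmak" ends in -k. The one such stem in the data (lihtak → velihtak) adds the prefix ve-, so the same rule applies.
The other patterns: stems ending in -b insert -al- after the first vowel; stems ending in -m drop the final letter and add -um.
So bidmak → vebidmak.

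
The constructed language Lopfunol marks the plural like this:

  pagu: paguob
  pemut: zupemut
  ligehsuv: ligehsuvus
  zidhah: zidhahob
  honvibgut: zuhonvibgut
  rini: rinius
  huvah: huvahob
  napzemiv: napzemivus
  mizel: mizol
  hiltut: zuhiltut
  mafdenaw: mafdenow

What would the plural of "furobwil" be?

furobwol

honvibgut and ligehsuv both have last vowel 'u' yet inflect differently (zuhonvibgut, ligehsuvus), so the last vowel is not what conditions the rule; the final letter is.
"furobwil" ends in -l. The one such stem in the data (mizel → mizol) changes the last vowel to 'o' (as does mafdenaw), so the same rule applies.
The other patterns: stems ending in -t add the prefix zu-; stems ending in -i or -v add -us; stems ending in -h or -u add -ob.
So furobwil → furobwol.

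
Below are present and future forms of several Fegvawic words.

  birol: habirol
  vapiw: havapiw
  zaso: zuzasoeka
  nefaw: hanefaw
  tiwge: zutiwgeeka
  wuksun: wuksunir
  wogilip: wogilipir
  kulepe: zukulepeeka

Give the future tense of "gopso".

zugopsoeka

zaso and birol both have last vowel 'o' yet inflect differently (zuzasoeka, habirol), so the last vowel is not what conditions the rule; the final letter is.
"gopso" ends in -o. The one such stem in the data (zaso → zuzasoeka) adds zu- … -eka around the stem, so the same rule applies.
So gopso → zugopsoeka.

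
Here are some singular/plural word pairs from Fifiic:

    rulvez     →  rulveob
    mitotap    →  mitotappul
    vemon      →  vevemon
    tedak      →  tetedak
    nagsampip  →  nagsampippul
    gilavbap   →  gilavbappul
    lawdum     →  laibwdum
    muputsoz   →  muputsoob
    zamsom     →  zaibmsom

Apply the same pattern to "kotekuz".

kotekuob

muputsoz and zamsom both have last vowel 'o' yet inflect differently (muputsoob, zaibmsom), so the last vowel is not what conditions the rule; the final letter is.
"kotekuz" ends in -z. The stems ending in -z (muputsoz → muputsoob, rulvez → rulveob) drop the final letter and add -ob.
The other patterns: stems ending in -p double the final consonant and add -ul; stems ending in -m insert -ib- after the first vowel; stems ending in -k or -n repeat the first consonant+vowel as a prefix.
So kotekuz → kotekuob.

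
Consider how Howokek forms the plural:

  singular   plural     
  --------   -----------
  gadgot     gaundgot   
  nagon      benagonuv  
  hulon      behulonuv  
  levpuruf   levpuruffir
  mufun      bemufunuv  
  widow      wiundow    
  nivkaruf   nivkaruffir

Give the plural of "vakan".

nivkaruf and mufun both have last vowel 'u' yet inflect differently (nivkaruffir, bemufunuv), so the last vowel is not what conditions the rule; the final letter is.
"vakan" ends in -n. The stems ending in -n (nagon → benagonuv, hulon → behulonuv, mufun → bemufunuv) add be- … -uv around the stem.
So vakan → bevakanuv.

bevakanuv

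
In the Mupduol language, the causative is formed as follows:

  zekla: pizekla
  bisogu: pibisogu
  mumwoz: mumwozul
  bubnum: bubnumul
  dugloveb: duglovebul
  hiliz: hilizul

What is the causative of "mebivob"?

mebivobul

"mebivob" ends in a consonant. The stems ending in a consonant (mumwoz → mumwozul, bubnum → bubnumul, dugloveb → duglovebul) add -ul.
The other pattern: stems ending in a vowel add the prefix pi-.
So mebivob → mebivobul.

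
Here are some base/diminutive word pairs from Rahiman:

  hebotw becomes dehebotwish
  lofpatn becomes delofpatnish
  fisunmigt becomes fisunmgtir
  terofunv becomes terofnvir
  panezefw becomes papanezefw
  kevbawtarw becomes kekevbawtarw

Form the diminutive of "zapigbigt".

zapigbgtir

"zapigbigt" has second-to-last letter 'g'. The one such stem in the data (fisunmigt → fisunmgtir) deletes the last vowel and adds -ir (as does terofunv), so the same rule applies.
The other patterns: stems whose second-to-last letter is 't' add de- … -ish around the stem; stems whose second-to-last letter is 'f' or 'r' repeat the first consonant+vowel as a prefix.
So zapigbigt → zapigbgtir.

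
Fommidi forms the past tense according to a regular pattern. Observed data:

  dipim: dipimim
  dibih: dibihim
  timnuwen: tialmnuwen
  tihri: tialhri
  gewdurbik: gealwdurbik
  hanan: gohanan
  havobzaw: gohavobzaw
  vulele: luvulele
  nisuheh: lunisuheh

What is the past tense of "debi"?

timnuwen and hanan both end in -n yet inflect differently (tialmnuwen, gohanan), so the final letter is not what conditions the rule; the first letter is.
"debi" begins with d-. The stems beginning with d- (dipim → dipimim, dibih → dibihim) add -im.
So debi → debiim.

debiim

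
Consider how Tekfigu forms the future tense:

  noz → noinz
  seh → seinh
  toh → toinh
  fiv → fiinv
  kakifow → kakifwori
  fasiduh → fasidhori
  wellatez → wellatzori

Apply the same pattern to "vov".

"vov" has 1 vowel. The stems with 1 vowel (noz → noinz, seh → seinh, toh → toinh) insert -in- after the first vowel.
The other pattern: stems with 3 vowels delete the last vowel and add -ori.
So vov → voinv.

voinv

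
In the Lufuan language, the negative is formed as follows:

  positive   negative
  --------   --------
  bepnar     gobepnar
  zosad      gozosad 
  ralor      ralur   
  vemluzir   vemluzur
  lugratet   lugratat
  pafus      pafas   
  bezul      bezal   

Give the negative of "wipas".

gowipas

bepnar and ralor both end in -r yet inflect differently (gobepnar, ralur), so the final letter is not what conditions the rule; the last vowel is.
"wipas" has last vowel 'a'. The stems whose last vowel is 'a' (bepnar → gobepnar, zosad → gozosad) add the prefix go-.
The other patterns: stems whose last vowel is 'i' or 'o' change the last vowel to 'u'; stems whose last vowel is 'e' or 'u' change the last vowel to 'a'.
So wipas → gowipas.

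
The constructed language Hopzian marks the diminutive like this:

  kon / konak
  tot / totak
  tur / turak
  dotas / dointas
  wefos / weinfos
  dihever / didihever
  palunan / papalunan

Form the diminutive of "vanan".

tur and dihever both end in -r yet inflect differently (turak, didihever), so the final letter is not what conditions the rule; the number of vowels is.
"vanan" has 2 vowels. The stems with 2 vowels (dotas → dointas, wefos → weinfos) insert -in- after the first vowel.
So vanan → vainnan.

vainnan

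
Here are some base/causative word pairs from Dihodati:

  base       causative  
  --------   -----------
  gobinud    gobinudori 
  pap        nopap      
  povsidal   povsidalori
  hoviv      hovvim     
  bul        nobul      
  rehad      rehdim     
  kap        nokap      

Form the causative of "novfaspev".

novfaspevori

rehad and gobinud both end in -d yet inflect differently (rehdim, gobinudori), so the final letter is not what conditions the rule; the number of vowels is.
"novfaspev" has 3 vowels. The stems with 3 vowels (gobinud → gobinudori, povsidal → povsidalori) add -ori.
The other patterns: stems with 1 vowel add the prefix no-; stems with 2 vowels delete the last vowel and add -im.
So novfaspev → novfaspevori.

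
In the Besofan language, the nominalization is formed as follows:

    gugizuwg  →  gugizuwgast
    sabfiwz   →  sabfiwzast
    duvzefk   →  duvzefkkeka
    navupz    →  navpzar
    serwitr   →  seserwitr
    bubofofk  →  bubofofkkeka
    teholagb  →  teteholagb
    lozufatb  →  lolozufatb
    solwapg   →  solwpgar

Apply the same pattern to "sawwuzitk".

"sawwuzitk" has second-to-last letter 't'. The stems whose second-to-last letter is 't' (lozufatb → lolozufatb, serwitr → seserwitr) repeat the first consonant+vowel as a prefix.
The other patterns: stems whose second-to-last letter is 'w' add -ast; stems whose second-to-last letter is 'f' double the final consonant and add -eka; stems whose second-to-last letter is 'p' delete the last vowel and add -ar.
So sawwuzitk → sasawwuzitk.

sasawwuzitk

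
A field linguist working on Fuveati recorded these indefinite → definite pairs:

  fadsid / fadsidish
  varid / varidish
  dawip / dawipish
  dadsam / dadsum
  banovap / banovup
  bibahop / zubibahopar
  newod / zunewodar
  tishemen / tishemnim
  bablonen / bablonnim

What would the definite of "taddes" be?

"taddes" has last vowel 'e'. The stems whose last vowel is 'e' (tishemen → tishemnim, bablonen → bablonnim) delete the last vowel and add -im.
So taddes → taddsim.

taddsim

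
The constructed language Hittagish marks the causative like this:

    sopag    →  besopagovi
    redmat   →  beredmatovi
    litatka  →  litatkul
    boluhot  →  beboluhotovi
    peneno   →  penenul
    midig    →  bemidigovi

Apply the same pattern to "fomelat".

boluhot and peneno both have last vowel 'o' yet inflect differently (beboluhotovi, penenul), so the last vowel is not what conditions the rule; whether the stem ends in a vowel or a consonant is.
"fomelat" ends in a consonant. The stems ending in a consonant (midig → bemidigovi, redmat → beredmatovi, boluhot → beboluhotovi) add be- … -ovi around the stem.
So fomelat → befomelatovi.

befomelatovi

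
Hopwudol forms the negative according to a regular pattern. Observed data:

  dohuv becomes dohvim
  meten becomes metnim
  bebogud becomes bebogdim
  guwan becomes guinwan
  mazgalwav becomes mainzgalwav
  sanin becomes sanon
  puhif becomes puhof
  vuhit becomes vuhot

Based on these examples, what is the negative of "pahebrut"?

pahebrtim

meten and guwan both end in -n yet inflect differently (metnim, guinwan), so the final letter is not what conditions the rule; the last vowel is.
"pahebrut" has last vowel 'u'. The stems whose last vowel is 'u' (dohuv → dohvim, bebogud → bebogdim) delete the last vowel and add -im.
So pahebrut → pahebrtim.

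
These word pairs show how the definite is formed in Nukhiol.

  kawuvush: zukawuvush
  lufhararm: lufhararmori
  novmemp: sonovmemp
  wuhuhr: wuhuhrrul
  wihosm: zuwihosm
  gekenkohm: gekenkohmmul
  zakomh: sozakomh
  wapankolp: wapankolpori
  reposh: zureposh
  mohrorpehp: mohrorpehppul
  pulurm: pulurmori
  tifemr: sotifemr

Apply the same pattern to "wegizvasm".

zuwegizvasm

"wegizvasm" has second-to-last letter 's'. The stems whose second-to-last letter is 's' (reposh → zureposh, wihosm → zuwihosm, kawuvush → zukawuvush) add the prefix zu-.
So wegizvasm → zuwegizvasm.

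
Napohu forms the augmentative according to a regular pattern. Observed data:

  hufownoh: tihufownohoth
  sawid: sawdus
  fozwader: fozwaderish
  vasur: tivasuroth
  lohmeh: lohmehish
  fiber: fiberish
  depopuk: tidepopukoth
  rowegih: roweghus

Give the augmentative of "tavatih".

tavathus

"tavatih" has last vowel 'i'. The stems whose last vowel is 'i' (rowegih → roweghus, sawid → sawdus) delete the last vowel and add -us.
The other patterns: stems whose last vowel is 'e' add -ish; stems whose last vowel is 'o' or 'u' add ti- … -oth around the stem.
So tavatih → tavathus.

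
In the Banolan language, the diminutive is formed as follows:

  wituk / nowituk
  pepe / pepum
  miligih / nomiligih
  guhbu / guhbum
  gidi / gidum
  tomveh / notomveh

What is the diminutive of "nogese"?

nogesum

tomveh and pepe both have last vowel 'e' yet inflect differently (notomveh, pepum), so the last vowel is not what conditions the rule; whether the stem ends in a vowel or a consonant is.
"nogese" ends in a vowel. The stems ending in a vowel (pepe → pepum, guhbu → guhbum, gidi → gidum) drop the final letter and add -um.
The other pattern: stems ending in a consonant add the prefix no-.
So nogese → nogesum.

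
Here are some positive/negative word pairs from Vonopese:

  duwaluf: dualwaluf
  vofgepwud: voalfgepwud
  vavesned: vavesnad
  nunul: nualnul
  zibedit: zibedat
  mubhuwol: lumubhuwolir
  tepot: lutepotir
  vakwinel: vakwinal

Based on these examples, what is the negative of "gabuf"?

mubhuwol and vakwinel both end in -l yet inflect differently (lumubhuwolir, vakwinal), so the final letter is not what conditions the rule; the last vowel is.
"gabuf" has last vowel 'u'. The stems whose last vowel is 'u' (vofgepwud → voalfgepwud, duwaluf → dualwaluf, nunul → nualnul) insert -al- after the first vowel.
The other patterns: stems whose last vowel is 'o' add lu- … -ir around the stem; stems whose last vowel is 'e' or 'i' change the last vowel to 'a'.
So gabuf → gaalbuf.

gaalbuf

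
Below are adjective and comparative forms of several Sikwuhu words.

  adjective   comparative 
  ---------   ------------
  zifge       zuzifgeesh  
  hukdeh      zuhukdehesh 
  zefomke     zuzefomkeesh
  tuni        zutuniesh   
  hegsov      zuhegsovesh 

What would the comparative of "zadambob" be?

zuzadambobesh

Every pair shown (zifge → zuzifgeesh, hukdeh → zuhukdehesh, zefomke → zuzefomkeesh, …) follows the same rule: add zu- … -esh around the stem.
So zadambob → zuzadambobesh.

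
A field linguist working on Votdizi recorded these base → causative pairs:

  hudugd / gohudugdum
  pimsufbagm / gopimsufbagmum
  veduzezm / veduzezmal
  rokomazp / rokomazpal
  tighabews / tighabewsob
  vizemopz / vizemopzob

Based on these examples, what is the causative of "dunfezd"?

"dunfezd" has second-to-last letter 'z'. The stems whose second-to-last letter is 'z' (veduzezm → veduzezmal, rokomazp → rokomazpal) add -al.
The other patterns: stems whose second-to-last letter is 'g' add go- … -um around the stem; stems whose second-to-last letter is 'p' or 'w' add -ob.
So dunfezd → dunfezdal.

dunfezdal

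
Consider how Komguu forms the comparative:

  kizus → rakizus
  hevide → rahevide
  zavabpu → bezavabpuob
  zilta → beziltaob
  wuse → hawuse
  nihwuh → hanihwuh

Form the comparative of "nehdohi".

"nehdohi" begins with n-. The one such stem in the data (nihwuh → hanihwuh) adds the prefix ha-, so the same rule applies.
The other patterns: stems beginning with h- or k- add the prefix ra-; stems beginning with z- add be- … -ob around the stem.
So nehdohi → hanehdohi.

hanehdohi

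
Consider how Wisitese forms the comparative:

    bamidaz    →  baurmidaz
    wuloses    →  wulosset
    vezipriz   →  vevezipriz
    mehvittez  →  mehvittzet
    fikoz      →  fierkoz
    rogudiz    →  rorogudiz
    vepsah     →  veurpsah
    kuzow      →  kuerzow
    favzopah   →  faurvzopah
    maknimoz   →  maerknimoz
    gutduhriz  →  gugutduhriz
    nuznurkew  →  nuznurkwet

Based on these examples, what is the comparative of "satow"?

saertow

"satow" has last vowel 'o'. The stems whose last vowel is 'o' (kuzow → kuerzow, fikoz → fierkoz, maknimoz → maerknimoz) insert -er- after the first vowel.
So satow → saertow.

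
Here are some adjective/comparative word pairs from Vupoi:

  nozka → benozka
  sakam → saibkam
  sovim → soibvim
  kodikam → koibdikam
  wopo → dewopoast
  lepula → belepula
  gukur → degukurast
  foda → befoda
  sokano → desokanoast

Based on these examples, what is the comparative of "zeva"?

foda and sakam both have last vowel 'a' yet inflect differently (befoda, saibkam), so the last vowel is not what conditions the rule; the final letter is.
"zeva" ends in -a. The stems ending in -a (foda → befoda, nozka → benozka, lepula → belepula) add the prefix be-.
So zeva → bezeva.

bezeva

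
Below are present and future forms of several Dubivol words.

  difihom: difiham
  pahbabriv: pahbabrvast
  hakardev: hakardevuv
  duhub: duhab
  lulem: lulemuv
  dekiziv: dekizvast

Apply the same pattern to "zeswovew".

dekiziv and hakardev both end in -v yet inflect differently (dekizvast, hakardevuv), so the final letter is not what conditions the rule; the last vowel is.
"zeswovew" has last vowel 'e'. The stems whose last vowel is 'e' (hakardev → hakardevuv, lulem → lulemuv) add -uv.
The other patterns: stems whose last vowel is 'o' or 'u' change the last vowel to 'a'; stems whose last vowel is 'i' delete the last vowel and add -ast.
So zeswovew → zeswovewuv.

zeswovewuv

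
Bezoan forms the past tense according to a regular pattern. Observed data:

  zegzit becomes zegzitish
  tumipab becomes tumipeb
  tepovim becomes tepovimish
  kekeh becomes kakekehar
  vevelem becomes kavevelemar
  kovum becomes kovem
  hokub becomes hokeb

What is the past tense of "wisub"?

wiseb

"wisub" has last vowel 'u'. The stems whose last vowel is 'u' (hokub → hokeb, kovum → kovem) change the last vowel to 'e'.
So wisub → wiseb.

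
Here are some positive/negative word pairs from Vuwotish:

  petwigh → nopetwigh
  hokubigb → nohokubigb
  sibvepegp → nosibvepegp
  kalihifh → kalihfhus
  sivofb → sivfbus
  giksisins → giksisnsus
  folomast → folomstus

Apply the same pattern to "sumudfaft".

sumudfftus

petwigh and kalihifh both end in -h yet inflect differently (nopetwigh, kalihfhus), so the final letter is not what conditions the rule; the second-to-last letter is.
"sumudfaft" has second-to-last letter 'f'. The stems whose second-to-last letter is 'f' (kalihifh → kalihfhus, sivofb → sivfbus) delete the last vowel and add -us.
So sumudfaft → sumudfftus.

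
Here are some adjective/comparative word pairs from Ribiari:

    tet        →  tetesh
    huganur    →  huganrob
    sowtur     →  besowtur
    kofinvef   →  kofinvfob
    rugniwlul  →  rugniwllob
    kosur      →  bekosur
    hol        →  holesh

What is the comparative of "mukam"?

kosur and huganur both end in -r yet inflect differently (bekosur, huganrob), so the final letter is not what conditions the rule; the number of vowels is.
"mukam" has 2 vowels. The stems with 2 vowels (kosur → bekosur, sowtur → besowtur) add the prefix be-.
So mukam → bemukam.

bemukam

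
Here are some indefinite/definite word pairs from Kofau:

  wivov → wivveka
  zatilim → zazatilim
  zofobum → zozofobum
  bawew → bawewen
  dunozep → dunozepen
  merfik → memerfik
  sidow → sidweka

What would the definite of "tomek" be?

tomeken

"tomek" has last vowel 'e'. The stems whose last vowel is 'e' (dunozep → dunozepen, bawew → bawewen) add -en.
The other patterns: stems whose last vowel is 'o' delete the last vowel and add -eka; stems whose last vowel is 'i' or 'u' repeat the first consonant+vowel as a prefix.
So tomek → tomeken.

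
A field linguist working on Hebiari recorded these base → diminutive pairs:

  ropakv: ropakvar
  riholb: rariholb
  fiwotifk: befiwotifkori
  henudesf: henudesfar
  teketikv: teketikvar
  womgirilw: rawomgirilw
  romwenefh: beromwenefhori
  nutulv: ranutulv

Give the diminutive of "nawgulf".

ranawgulf

nutulv and ropakv both end in -v yet inflect differently (ranutulv, ropakvar), so the final letter is not what conditions the rule; the second-to-last letter is.
"nawgulf" has second-to-last letter 'l'. The stems whose second-to-last letter is 'l' (womgirilw → rawomgirilw, nutulv → ranutulv, riholb → rariholb) add the prefix ra-.
The other patterns: stems whose second-to-last letter is 'f' add be- … -ori around the stem; stems whose second-to-last letter is 'k' or 's' add -ar.
So nawgulf → ranawgulf.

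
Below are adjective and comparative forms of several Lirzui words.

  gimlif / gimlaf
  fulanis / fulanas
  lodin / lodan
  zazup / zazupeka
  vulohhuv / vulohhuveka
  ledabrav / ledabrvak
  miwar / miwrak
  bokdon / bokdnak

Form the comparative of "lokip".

lokap

vulohhuv and ledabrav both end in -v yet inflect differently (vulohhuveka, ledabrvak), so the final letter is not what conditions the rule; the last vowel is.
"lokip" has last vowel 'i'. The stems whose last vowel is 'i' (gimlif → gimlaf, fulanis → fulanas, lodin → lodan) change the last vowel to 'a'.
The other patterns: stems whose last vowel is 'u' add -eka; stems whose last vowel is 'a' or 'o' delete the last vowel and add -ak.
So lokip → lokap.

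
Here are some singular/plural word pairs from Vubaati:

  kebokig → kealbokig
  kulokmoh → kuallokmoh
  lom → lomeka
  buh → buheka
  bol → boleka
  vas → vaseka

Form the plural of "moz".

kulokmoh and buh both end in -h yet inflect differently (kuallokmoh, buheka), so the final letter is not what conditions the rule; the number of vowels is.
"moz" has 1 vowel. The stems with 1 vowel (lom → lomeka, buh → buheka, bol → boleka) add -eka.
The other pattern: stems with 3 vowels insert -al- after the first vowel.
So moz → mozeka.

mozeka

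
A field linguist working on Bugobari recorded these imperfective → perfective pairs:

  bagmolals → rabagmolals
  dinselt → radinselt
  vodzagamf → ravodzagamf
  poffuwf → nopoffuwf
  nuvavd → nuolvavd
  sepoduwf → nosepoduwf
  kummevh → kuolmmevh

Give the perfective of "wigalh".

poffuwf and vodzagamf both end in -f yet inflect differently (nopoffuwf, ravodzagamf), so the final letter is not what conditions the rule; the second-to-last letter is.
"wigalh" has second-to-last letter 'l'. The stems whose second-to-last letter is 'l' (dinselt → radinselt, bagmolals → rabagmolals) add the prefix ra-.
The other patterns: stems whose second-to-last letter is 'w' add the prefix no-; stems whose second-to-last letter is 'v' insert -ol- after the first vowel.
So wigalh → rawigalh.

rawigalh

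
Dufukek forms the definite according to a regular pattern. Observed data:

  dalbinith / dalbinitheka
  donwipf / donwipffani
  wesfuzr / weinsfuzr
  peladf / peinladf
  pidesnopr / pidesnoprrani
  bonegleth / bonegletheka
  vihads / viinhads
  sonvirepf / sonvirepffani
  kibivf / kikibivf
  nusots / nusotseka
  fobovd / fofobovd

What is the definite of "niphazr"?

niinphazr

"niphazr" has second-to-last letter 'z'. The one such stem in the data (wesfuzr → weinsfuzr) inserts -in- after the first vowel (as do peladf, vihads), so the same rule applies.
So niphazr → niinphazr.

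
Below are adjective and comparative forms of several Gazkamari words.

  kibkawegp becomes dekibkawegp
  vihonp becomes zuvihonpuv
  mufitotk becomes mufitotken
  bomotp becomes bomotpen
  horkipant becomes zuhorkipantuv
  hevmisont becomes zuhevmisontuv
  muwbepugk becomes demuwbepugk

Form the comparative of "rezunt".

zurezuntuv

vihonp and bomotp both end in -p yet inflect differently (zuvihonpuv, bomotpen), so the final letter is not what conditions the rule; the second-to-last letter is.
"rezunt" has second-to-last letter 'n'. The stems whose second-to-last letter is 'n' (hevmisont → zuhevmisontuv, vihonp → zuvihonpuv, horkipant → zuhorkipantuv) add zu- … -uv around the stem.
So rezunt → zurezuntuv.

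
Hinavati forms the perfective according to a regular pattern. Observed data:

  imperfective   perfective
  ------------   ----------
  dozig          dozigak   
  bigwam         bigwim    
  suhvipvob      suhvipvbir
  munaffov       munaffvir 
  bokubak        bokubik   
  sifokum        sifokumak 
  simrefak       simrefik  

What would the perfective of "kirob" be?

kirbir

bigwam and sifokum both end in -m yet inflect differently (bigwim, sifokumak), so the final letter is not what conditions the rule; the last vowel is.
"kirob" has last vowel 'o'. The stems whose last vowel is 'o' (suhvipvob → suhvipvbir, munaffov → munaffvir) delete the last vowel and add -ir.
So kirob → kirbir.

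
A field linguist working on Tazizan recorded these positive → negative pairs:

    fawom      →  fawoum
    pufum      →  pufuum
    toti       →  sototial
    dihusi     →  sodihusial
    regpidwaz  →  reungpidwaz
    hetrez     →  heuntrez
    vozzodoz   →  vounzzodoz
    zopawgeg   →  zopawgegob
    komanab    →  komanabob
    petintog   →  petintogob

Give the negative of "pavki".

sopavkial

fawom and vozzodoz both have last vowel 'o' yet inflect differently (fawoum, vounzzodoz), so the last vowel is not what conditions the rule; the final letter is.
"pavki" ends in -i. The stems ending in -i (toti → sototial, dihusi → sodihusial) add so- … -al around the stem.
The other patterns: stems ending in -m drop the final letter and add -um; stems ending in -z insert -un- after the first vowel; stems ending in -b or -g add -ob.
So pavki → sopavkial.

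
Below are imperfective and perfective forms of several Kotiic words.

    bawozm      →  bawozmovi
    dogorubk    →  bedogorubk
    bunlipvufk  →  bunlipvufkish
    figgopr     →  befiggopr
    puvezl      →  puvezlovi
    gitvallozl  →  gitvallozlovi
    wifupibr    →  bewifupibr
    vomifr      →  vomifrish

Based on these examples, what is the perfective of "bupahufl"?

vomifr and wifupibr both end in -r yet inflect differently (vomifrish, bewifupibr), so the final letter is not what conditions the rule; the second-to-last letter is.
"bupahufl" has second-to-last letter 'f'. The stems whose second-to-last letter is 'f' (vomifr → vomifrish, bunlipvufk → bunlipvufkish) add -ish.
So bupahufl → bupahuflish.

bupahuflish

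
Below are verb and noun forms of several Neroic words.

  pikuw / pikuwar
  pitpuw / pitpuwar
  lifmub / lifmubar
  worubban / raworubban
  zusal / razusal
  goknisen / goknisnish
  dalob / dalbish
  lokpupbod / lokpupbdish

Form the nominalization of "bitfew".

bitfwish

worubban and goknisen both end in -n yet inflect differently (raworubban, goknisnish), so the final letter is not what conditions the rule; the last vowel is.
"bitfew" has last vowel 'e'. The one such stem in the data (goknisen → goknisnish) deletes the last vowel and adds -ish (as do dalob, lokpupbod), so the same rule applies.
So bitfew → bitfwish.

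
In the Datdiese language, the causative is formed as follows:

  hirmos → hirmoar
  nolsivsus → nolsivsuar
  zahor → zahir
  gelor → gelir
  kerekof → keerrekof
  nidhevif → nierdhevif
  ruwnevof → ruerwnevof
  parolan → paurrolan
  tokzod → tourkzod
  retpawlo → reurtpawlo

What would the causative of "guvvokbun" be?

"guvvokbun" ends in -n. The one such stem in the data (parolan → paurrolan) inserts -ur- after the first vowel (as do tokzod, retpawlo), so the same rule applies.
So guvvokbun → guurvvokbun.

guurvvokbun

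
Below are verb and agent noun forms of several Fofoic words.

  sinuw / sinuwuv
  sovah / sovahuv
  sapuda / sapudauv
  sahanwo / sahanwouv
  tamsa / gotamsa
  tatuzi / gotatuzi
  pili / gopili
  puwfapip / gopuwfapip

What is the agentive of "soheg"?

sapuda and tamsa both end in -a yet inflect differently (sapudauv, gotamsa), so the final letter is not what conditions the rule; the first letter is.
"soheg" begins with s-. The stems beginning with s- (sinuw → sinuwuv, sovah → sovahuv, sapuda → sapudauv) add -uv.
So soheg → soheguv.

soheguv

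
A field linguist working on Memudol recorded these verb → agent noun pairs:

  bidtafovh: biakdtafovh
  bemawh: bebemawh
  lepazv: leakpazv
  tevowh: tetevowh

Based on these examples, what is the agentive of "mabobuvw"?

tevowh and bidtafovh both end in -h yet inflect differently (tetevowh, biakdtafovh), so the final letter is not what conditions the rule; the second-to-last letter is.
"mabobuvw" has second-to-last letter 'v'. The one such stem in the data (bidtafovh → biakdtafovh) inserts -ak- after the first vowel (as does lepazv), so the same rule applies.
So mabobuvw → maakbobuvw.

maakbobuvw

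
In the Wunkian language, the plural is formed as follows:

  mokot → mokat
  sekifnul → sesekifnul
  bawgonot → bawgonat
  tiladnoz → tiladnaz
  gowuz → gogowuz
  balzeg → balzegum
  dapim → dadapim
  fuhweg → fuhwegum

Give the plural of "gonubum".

tiladnoz and gowuz both end in -z yet inflect differently (tiladnaz, gogowuz), so the final letter is not what conditions the rule; the last vowel is.
"gonubum" has last vowel 'u'. The stems whose last vowel is 'u' (gowuz → gogowuz, sekifnul → sesekifnul) repeat the first consonant+vowel as a prefix.
So gonubum → gogonubum.

gogonubum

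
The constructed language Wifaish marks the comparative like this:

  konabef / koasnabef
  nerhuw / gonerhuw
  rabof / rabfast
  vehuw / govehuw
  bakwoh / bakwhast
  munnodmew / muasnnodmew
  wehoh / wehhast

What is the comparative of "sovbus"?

gosovbus

rabof and konabef both end in -f yet inflect differently (rabfast, koasnabef), so the final letter is not what conditions the rule; the last vowel is.
"sovbus" has last vowel 'u'. The stems whose last vowel is 'u' (nerhuw → gonerhuw, vehuw → govehuw) add the prefix go-.
So sovbus → gosovbus.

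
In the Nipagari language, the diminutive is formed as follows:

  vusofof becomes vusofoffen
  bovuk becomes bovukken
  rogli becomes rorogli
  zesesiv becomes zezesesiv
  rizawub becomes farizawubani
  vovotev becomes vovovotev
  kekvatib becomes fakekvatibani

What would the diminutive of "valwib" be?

rogli and kekvatib both have last vowel 'i' yet inflect differently (rorogli, fakekvatibani), so the last vowel is not what conditions the rule; the final letter is.
"valwib" ends in -b. The stems ending in -b (kekvatib → fakekvatibani, rizawub → farizawubani) add fa- … -ani around the stem.
The other patterns: stems ending in -i or -v repeat the first consonant+vowel as a prefix; stems ending in -f or -k double the final consonant and add -en.
So valwib → favalwibani.

favalwibani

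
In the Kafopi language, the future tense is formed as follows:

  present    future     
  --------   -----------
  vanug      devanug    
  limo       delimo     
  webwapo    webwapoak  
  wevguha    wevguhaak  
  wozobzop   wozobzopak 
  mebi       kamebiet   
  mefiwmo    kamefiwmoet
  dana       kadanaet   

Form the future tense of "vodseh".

devodseh

"vodseh" begins with v-. The one such stem in the data (vanug → devanug) adds the prefix de-, so the same rule applies.
The other patterns: stems beginning with w- add -ak; stems beginning with d- or m- add ka- … -et around the stem.
So vodseh → devodseh.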